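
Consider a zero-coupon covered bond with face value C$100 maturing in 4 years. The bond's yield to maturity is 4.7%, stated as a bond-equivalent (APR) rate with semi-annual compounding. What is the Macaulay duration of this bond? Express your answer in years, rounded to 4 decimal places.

4.0000 years

A zero-coupon bond has a single cash flow at maturity, so its Macaulay duration equals its maturity: 4 years.
(Equivalently: 8 semi-annual periods ÷ 2 = 4 years.)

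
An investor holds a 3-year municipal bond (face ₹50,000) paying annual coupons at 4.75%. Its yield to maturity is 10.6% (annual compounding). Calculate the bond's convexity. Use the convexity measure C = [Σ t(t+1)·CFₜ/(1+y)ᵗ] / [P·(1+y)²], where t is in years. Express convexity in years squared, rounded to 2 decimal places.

With y = 0.106:
  t   CF        PV=CF/(1+0.106)^t    t·PV        t(t+1)·PV
  1     2,375.00     2,147.3779     2,147.3779       4,294.7559
  2     2,375.00     1,941.5714     3,883.1427      11,649.4282
  3    52,375.00    38,713.1629   116,139.4887     464,557.9549
  Σ                 42,802.1122   122,170.0094     480,502.1390
P = 42,802.1122.
Convexity = Σ t(t+1)·PV / [P·(1+y)²] = 480,502.1390 / (42,802.1122 × 1.223236) = 9.17740.

9.18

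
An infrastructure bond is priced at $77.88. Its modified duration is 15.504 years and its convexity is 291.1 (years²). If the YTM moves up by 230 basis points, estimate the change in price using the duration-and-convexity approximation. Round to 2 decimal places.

-$21.77

Duration effect: -D_mod·Δy = -15.504 × (+0.023) = -0.356592
Convexity effect: ½·C·(Δy)² = 0.5 × 291.1 × (0.023)² = +0.07699595
ΔP/P ≈ -0.356592 + 0.07699595 = -0.27959605
ΔP ≈ 77.88 × (-0.27959605) = -21.774940374.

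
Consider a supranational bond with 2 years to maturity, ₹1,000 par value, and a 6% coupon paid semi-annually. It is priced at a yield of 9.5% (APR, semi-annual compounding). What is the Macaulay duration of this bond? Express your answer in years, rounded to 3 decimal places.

1.911 years

Periodic yield y = 0.0475. Discount each cash flow and weight by its period:
  t   CF        PV=CF/(1+0.0475)^t    t·PV
  1        30.00        28.6396        28.6396
  2        30.00        27.3409        54.6818
  3        30.00        26.1011        78.3034
  4     1,030.00       855.5021     3,422.0085
  Σ                    937.5838     3,583.6334
Price P = Σ PV = 937.5838.
Macaulay duration = Σ(t·PV) / P = 3,583.6334 / 937.5838 = 3.82220 half-year periods.
In years: 3.82220 / 2 = 1.91110 years.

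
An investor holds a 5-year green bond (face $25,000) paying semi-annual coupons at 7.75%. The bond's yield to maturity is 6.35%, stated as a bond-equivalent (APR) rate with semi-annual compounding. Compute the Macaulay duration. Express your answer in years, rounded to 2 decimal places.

4.26 years

Periodic yield y = 0.03175. Discount each cash flow and weight by its period:
  t   CF        PV=CF/(1+0.03175)^t    t·PV
  1       968.75       938.9387       938.9387
  2       968.75       910.0448     1,820.0895
  3       968.75       882.0400     2,646.1200
  4       968.75       854.8970     3,419.5881
  5       968.75       828.5893     4,142.9466
  6       968.75       803.0912     4,818.5470
  7       968.75       778.3777     5,448.6437
  8       968.75       754.4247     6,035.3975
  9       968.75       731.2088     6,580.8793
  10   25,968.75    18,997.9294   189,979.2942
  Σ                 26,479.5416   225,830.4448
Price P = Σ PV = 26,479.5416.
Macaulay duration = Σ(t·PV) / P = 225,830.4448 / 26,479.5416 = 8.52849 half-year periods.
In years: 8.52849 / 2 = 4.26424 years.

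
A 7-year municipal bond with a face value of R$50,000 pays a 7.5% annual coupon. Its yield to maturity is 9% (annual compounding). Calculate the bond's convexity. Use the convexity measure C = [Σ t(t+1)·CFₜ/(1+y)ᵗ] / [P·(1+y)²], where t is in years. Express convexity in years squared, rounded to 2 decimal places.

With y = 0.09:
  t   CF        PV=CF/(1+0.09)^t    t·PV        t(t+1)·PV
  1     3,750.00     3,440.3670     3,440.3670       6,880.7339
  2     3,750.00     3,156.3000     6,312.5999      18,937.7998
  3     3,750.00     2,895.6881     8,687.0642      34,748.2566
  4     3,750.00     2,656.5945    10,626.3782      53,131.8908
  5     3,750.00     2,437.2427    12,186.2135      73,117.2810
  6     3,750.00     2,236.0025    13,416.0149      93,912.1040
  7    53,750.00    29,403.0907   205,821.6346   1,646,573.0770
  Σ                 46,225.2854   260,490.2722   1,927,301.1431
P = 46,225.2854.
Convexity = Σ t(t+1)·PV / [P·(1+y)²] = 1,927,301.1431 / (46,225.2854 × 1.188100) = 35.09272.

35.09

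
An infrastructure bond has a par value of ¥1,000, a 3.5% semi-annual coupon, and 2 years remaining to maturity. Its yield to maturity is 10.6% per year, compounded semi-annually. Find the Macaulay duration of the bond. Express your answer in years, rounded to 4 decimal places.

1.9449 years

Periodic yield y = 0.053. Discount each cash flow and weight by its period:
  t   CF        PV=CF/(1+0.053)^t    t·PV
  1        17.50        16.6192        16.6192
  2        17.50        15.7827        31.5654
  3        17.50        14.9883        44.9650
  4     1,017.50       827.6009     3,310.4034
  Σ                    874.9911     3,403.5530
Price P = Σ PV = 874.9911.
Macaulay duration = Σ(t·PV) / P = 3,403.5530 / 874.9911 = 3.88981 half-year periods.
In years: 3.88981 / 2 = 1.94491 years.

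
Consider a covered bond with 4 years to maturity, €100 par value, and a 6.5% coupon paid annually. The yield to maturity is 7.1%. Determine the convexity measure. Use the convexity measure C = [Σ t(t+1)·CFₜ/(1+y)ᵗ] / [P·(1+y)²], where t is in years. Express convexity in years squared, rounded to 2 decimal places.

With y = 0.071:
  t   CF        PV=CF/(1+0.071)^t    t·PV        t(t+1)·PV
  1         6.50         6.0691         6.0691          12.1382
  2         6.50         5.6668        11.3335          34.0005
  3         6.50         5.2911        15.8733          63.4931
  4       106.50        80.9453       323.7813       1,618.9063
  Σ                     97.9723       357.0571       1,728.5381
P = 97.9723.
Convexity = Σ t(t+1)·PV / [P·(1+y)²] = 1,728.5381 / (97.9723 × 1.147041) = 15.38144.

15.38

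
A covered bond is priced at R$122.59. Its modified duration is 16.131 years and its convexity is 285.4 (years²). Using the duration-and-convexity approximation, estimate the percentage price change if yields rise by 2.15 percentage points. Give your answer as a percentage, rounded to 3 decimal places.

-28.085%

Duration effect: -D_mod·Δy = -16.131 × (+0.0215) = -0.3468165
Convexity effect: ½·C·(Δy)² = 0.5 × 285.4 × (0.0215)² = +0.065963075
ΔP/P ≈ -0.3468165 + 0.065963075 = -0.280853425
= -28.0853425%.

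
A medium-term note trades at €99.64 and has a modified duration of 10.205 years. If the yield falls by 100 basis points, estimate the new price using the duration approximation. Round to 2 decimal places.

Duration approximation: ΔP/P ≈ -D_mod · Δy = -10.205 × (-0.01) = +0.102050.
New price ≈ 99.64 × (1 + 0.102050) = 109.808262.

€109.81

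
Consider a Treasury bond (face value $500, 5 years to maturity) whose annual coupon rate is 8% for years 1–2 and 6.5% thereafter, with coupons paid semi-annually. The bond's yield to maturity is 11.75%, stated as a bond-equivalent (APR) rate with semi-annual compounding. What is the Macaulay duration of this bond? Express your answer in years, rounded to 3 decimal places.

4.163 years

Periodic yield y = 0.05875. Discount each cash flow and weight by its period:
  t   CF        PV=CF/(1+0.05875)^t    t·PV
  1        20.00        18.8902        18.8902
  2        20.00        17.8420        35.6840
  3        20.00        16.8519        50.5558
  4        20.00        15.9168        63.6673
  5        16.25        12.2148        61.0740
  6        16.25        11.5370        69.2220
  7        16.25        10.8968        76.2777
  8        16.25        10.2921        82.3372
  9        16.25         9.7210        87.4893
  10      516.25       291.6929     2,916.9288
  Σ                    415.8556     3,462.1262
Price P = Σ PV = 415.8556.
Macaulay duration = Σ(t·PV) / P = 3,462.1262 / 415.8556 = 8.32531 half-year periods.
In years: 8.32531 / 2 = 4.16265 years.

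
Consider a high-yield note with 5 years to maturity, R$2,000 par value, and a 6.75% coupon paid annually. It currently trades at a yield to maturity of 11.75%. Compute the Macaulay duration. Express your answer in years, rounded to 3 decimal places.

4.336 years

Periodic yield y = 0.1175. Discount each cash flow and weight by its year:
  t   CF        PV=CF/(1+0.1175)^t    t·PV
  1       135.00       120.8054       120.8054
  2       135.00       108.1032       216.2065
  3       135.00        96.7367       290.2100
  4       135.00        86.5653       346.2610
  5     2,135.00     1,225.0681     6,125.3403
  Σ                  1,637.2786     7,098.8233
Price P = Σ PV = 1,637.2786.
Macaulay duration = Σ(t·PV) / P = 7,098.8233 / 1,637.2786 = 4.33575 years.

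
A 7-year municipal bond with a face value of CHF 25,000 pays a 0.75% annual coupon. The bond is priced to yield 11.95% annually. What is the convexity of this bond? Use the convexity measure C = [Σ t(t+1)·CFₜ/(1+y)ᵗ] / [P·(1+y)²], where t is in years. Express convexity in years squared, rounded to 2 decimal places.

42.67

With y = 0.1195:
  t   CF        PV=CF/(1+0.1195)^t    t·PV        t(t+1)·PV
  1       187.50       167.4855       167.4855         334.9710
  2       187.50       149.6074       299.2148         897.6444
  3       187.50       133.6377       400.9131       1,603.6523
  4       187.50       119.3727       477.4906       2,387.4532
  5       187.50       106.6303       533.1517       3,198.9101
  6       187.50        95.2482       571.4891       4,000.4235
  7    25,187.50    11,429.2144    80,004.5005     640,036.0040
  Σ                 12,201.1961    82,454.2453     652,459.0586
P = 12,201.1961.
Convexity = Σ t(t+1)·PV / [P·(1+y)²] = 652,459.0586 / (12,201.1961 × 1.253280) = 42.66804.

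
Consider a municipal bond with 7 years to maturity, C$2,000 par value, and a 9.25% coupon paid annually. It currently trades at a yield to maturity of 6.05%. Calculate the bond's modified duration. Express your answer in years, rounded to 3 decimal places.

5.267 years

Periodic yield y = 0.0605. First find Macaulay duration:
  t   CF        PV=CF/(1+0.0605)^t    t·PV
  1       185.00       174.4460       174.4460
  2       185.00       164.4941       328.9882
  3       185.00       155.1100       465.3299
  4       185.00       146.2612       585.0447
  5       185.00       137.9172       689.5859
  6       185.00       130.0492       780.2952
  7     2,185.00     1,448.3607    10,138.5249
  Σ                  2,356.6384    13,162.2148
P = 2,356.6384; Macaulay duration = 13,162.2148 / 2,356.6384 = 5.58517 years.
Modified duration = D_Mac / (1 + y) = 5.58517 / 1.0605 = 5.26654 years.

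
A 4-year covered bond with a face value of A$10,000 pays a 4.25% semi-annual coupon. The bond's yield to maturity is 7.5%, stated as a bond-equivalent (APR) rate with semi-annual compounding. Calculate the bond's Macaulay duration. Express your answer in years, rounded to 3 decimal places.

3.700 years

Periodic yield y = 0.0375. Discount each cash flow and weight by its period:
  t   CF        PV=CF/(1+0.0375)^t    t·PV
  1       212.50       204.8193       204.8193
  2       212.50       197.4162       394.8323
  3       212.50       190.2806       570.8419
  4       212.50       183.4030       733.6121
  5       212.50       176.7740       883.8700
  6       212.50       170.3846     1,022.3075
  7       212.50       164.2261     1,149.5827
  8    10,212.50     7,607.2419    60,857.9352
  Σ                  8,894.5457    65,817.8012
Price P = Σ PV = 8,894.5457.
Macaulay duration = Σ(t·PV) / P = 65,817.8012 / 8,894.5457 = 7.39979 half-year periods.
In years: 7.39979 / 2 = 3.69990 years.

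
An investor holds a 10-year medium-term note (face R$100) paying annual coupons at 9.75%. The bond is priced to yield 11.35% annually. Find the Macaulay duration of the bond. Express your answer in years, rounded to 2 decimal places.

Periodic yield y = 0.1135. Discount each cash flow and weight by its year:
  t   CF        PV=CF/(1+0.1135)^t    t·PV
  1         9.75         8.7562         8.7562
  2         9.75         7.8636        15.7273
  3         9.75         7.0621        21.1863
  4         9.75         6.3423        25.3690
  5         9.75         5.6958        28.4789
  6         9.75         5.1152        30.6912
  7         9.75         4.5938        32.1567
  8         9.75         4.1256        33.0045
  9         9.75         3.7050        33.3453
  10      109.75        37.4544       374.5435
  Σ                     90.7139       603.2590
Price P = Σ PV = 90.7139.
Macaulay duration = Σ(t·PV) / P = 603.2590 / 90.7139 = 6.65012 years.

6.65 years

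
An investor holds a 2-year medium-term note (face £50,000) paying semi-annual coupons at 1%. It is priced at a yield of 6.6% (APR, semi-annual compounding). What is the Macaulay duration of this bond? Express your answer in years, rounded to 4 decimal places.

1.9841 years

Periodic yield y = 0.033. Discount each cash flow and weight by its period:
  t   CF        PV=CF/(1+0.033)^t    t·PV
  1       250.00       242.0136       242.0136
  2       250.00       234.2822       468.5645
  3       250.00       226.7979       680.3937
  4    50,250.00    44,130.0866   176,520.3465
  Σ                 44,833.1803   177,911.3183
Price P = Σ PV = 44,833.1803.
Macaulay duration = Σ(t·PV) / P = 177,911.3183 / 44,833.1803 = 3.96830 half-year periods.
In years: 3.96830 / 2 = 1.98415 years.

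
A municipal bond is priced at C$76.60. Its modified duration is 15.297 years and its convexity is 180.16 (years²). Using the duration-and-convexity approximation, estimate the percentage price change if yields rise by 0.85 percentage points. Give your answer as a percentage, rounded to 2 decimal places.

Duration effect: -D_mod·Δy = -15.297 × (+0.0085) = -0.1300245
Convexity effect: ½·C·(Δy)² = 0.5 × 180.16 × (0.0085)² = +0.00650828
ΔP/P ≈ -0.1300245 + 0.00650828 = -0.12351622
= -12.351622%.

-12.35%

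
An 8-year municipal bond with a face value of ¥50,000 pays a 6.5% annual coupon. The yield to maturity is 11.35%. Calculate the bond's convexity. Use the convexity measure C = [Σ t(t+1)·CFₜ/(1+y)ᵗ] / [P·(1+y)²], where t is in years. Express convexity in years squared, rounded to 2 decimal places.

41.29

With y = 0.1135:
  t   CF        PV=CF/(1+0.1135)^t    t·PV        t(t+1)·PV
  1     3,250.00     2,918.7247     2,918.7247       5,837.4495
  2     3,250.00     2,621.2167     5,242.4333      15,727.2999
  3     3,250.00     2,354.0338     7,062.1014      28,248.4058
  4     3,250.00     2,114.0851     8,456.3406      42,281.7030
  5     3,250.00     1,898.5947     9,492.9733      56,957.8397
  6     3,250.00     1,705.0693    10,230.4157      71,612.9102
  7     3,250.00     1,531.2701    10,718.8909      85,751.1274
  8    53,250.00    22,531.9014   180,255.2108   1,622,296.8973
  Σ                 37,674.8958   234,377.0908   1,928,713.6327
P = 37,674.8958.
Convexity = Σ t(t+1)·PV / [P·(1+y)²] = 1,928,713.6327 / (37,674.8958 × 1.239882) = 41.28908.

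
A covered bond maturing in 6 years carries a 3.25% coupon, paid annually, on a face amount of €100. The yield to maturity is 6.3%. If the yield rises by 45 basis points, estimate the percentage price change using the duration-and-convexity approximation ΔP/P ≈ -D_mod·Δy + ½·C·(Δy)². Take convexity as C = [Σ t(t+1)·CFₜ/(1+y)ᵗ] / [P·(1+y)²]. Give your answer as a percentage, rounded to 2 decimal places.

With y = 0.063:
  t   CF        PV=CF/(1+0.063)^t    t·PV        t(t+1)·PV
  1         3.25         3.0574         3.0574           6.1148
  2         3.25         2.8762         5.7524          17.2571
  3         3.25         2.7057         8.1172          32.4687
  4         3.25         2.5454        10.1815          50.9073
  5         3.25         2.3945        11.9726          71.8354
  6       103.25        71.5633       429.3799       3,005.6594
  Σ                     85.1425       468.4609       3,184.2427
P = 85.1425; D_Mac = 5.50208 yrs; D_mod = 5.17599 yrs; C = 33.09735.
Duration effect: -5.17599 × (+0.0045) = -0.023292
Convexity effect: 0.5 × 33.09735 × (0.0045)² = +0.0003351
ΔP/P ≈ -0.023292 + 0.0003351 = -0.022957 = -2.2957%.

-2.30%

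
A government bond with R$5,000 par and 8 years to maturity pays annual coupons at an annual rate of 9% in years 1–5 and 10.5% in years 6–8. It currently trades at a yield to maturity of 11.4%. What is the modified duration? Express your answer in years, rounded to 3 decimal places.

Periodic yield y = 0.114. First find Macaulay duration:
  t   CF        PV=CF/(1+0.114)^t    t·PV
  1       450.00       403.9497       403.9497
  2       450.00       362.6120       725.2239
  3       450.00       325.5045       976.5134
  4       450.00       292.1943     1,168.7772
  5       450.00       262.2929     1,311.4646
  6       525.00       274.6934     1,648.1601
  7       525.00       246.5829     1,726.0803
  8     5,525.00     2,329.4359    18,635.4868
  Σ                  4,497.2655    26,595.6562
P = 4,497.2655; Macaulay duration = 26,595.6562 / 4,497.2655 = 5.91374 years.
Modified duration = D_Mac / (1 + y) = 5.91374 / 1.114 = 5.30856 years.

5.309 years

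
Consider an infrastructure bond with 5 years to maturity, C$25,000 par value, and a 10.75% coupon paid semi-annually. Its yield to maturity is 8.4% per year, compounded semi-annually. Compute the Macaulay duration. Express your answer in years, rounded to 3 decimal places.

Periodic yield y = 0.042. Discount each cash flow and weight by its period:
  t   CF        PV=CF/(1+0.042)^t    t·PV
  1     1,343.75     1,289.5873     1,289.5873
  2     1,343.75     1,237.6078     2,475.2156
  3     1,343.75     1,187.7234     3,563.1703
  4     1,343.75     1,139.8497     4,559.3989
  5     1,343.75     1,093.9057     5,469.5285
  6     1,343.75     1,049.8135     6,298.8811
  7     1,343.75     1,007.4986     7,052.4901
  8     1,343.75       966.8892     7,735.1139
  9     1,343.75       927.9167     8,351.2506
  10   26,343.75    17,458.2379   174,582.3788
  Σ                 27,359.0299   221,377.0151
Price P = Σ PV = 27,359.0299.
Macaulay duration = Σ(t·PV) / P = 221,377.0151 / 27,359.0299 = 8.09155 half-year periods.
In years: 8.09155 / 2 = 4.04578 years.

4.046 years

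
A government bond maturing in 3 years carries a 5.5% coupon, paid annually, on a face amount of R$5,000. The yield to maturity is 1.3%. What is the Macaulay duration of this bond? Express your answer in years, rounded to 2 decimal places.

2.86 years

Periodic yield y = 0.013. Discount each cash flow and weight by its year:
  t   CF        PV=CF/(1+0.013)^t    t·PV
  1       275.00       271.4709       271.4709
  2       275.00       267.9870       535.9741
  3     5,275.00     5,074.5102    15,223.5305
  Σ                  5,613.9681    16,030.9755
Price P = Σ PV = 5,613.9681.
Macaulay duration = Σ(t·PV) / P = 16,030.9755 / 5,613.9681 = 2.85555 years.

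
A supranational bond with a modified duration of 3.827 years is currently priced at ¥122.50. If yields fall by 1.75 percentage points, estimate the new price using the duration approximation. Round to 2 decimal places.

Duration approximation: ΔP/P ≈ -D_mod · Δy = -3.827 × (-0.0175) = +0.0669725.
New price ≈ 122.50 × (1 + 0.0669725) = 130.70413125.

¥130.70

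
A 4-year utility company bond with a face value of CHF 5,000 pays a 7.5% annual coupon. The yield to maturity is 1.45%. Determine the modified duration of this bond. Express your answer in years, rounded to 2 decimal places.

Periodic yield y = 0.0145. First find Macaulay duration:
  t   CF        PV=CF/(1+0.0145)^t    t·PV
  1       375.00       369.6402       369.6402
  2       375.00       364.3570       728.7141
  3       375.00       359.1494     1,077.4481
  4     5,375.00     5,074.2313    20,296.9254
  Σ                  6,167.3780    22,472.7278
P = 6,167.3780; Macaulay duration = 22,472.7278 / 6,167.3780 = 3.64381 years.
Modified duration = D_Mac / (1 + y) = 3.64381 / 1.0145 = 3.59173 years.

3.59 years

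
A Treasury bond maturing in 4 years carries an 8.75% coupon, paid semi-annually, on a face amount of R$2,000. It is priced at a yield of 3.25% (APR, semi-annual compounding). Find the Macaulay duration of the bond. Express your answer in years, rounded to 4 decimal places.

Periodic yield y = 0.01625. Discount each cash flow and weight by its period:
  t   CF        PV=CF/(1+0.01625)^t    t·PV
  1        87.50        86.1009        86.1009
  2        87.50        84.7241       169.4482
  3        87.50        83.3693       250.1080
  4        87.50        82.0363       328.1450
  5        87.50        80.7245       403.6224
  6        87.50        79.4337       476.6021
  7        87.50        78.1635       547.1447
  8     2,087.50     1,834.9406    14,679.5250
  Σ                  2,409.4929    16,940.6963
Price P = Σ PV = 2,409.4929.
Macaulay duration = Σ(t·PV) / P = 16,940.6963 / 2,409.4929 = 7.03081 half-year periods.
In years: 7.03081 / 2 = 3.51541 years.

3.5154 years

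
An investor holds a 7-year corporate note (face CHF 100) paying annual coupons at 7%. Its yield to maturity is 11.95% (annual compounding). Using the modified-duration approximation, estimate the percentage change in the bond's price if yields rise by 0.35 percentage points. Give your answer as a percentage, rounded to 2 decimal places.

-1.74%

Periodic yield y = 0.1195. Modified duration first:
  t   CF        PV=CF/(1+0.1195)^t    t·PV
  1         7.00         6.2528         6.2528
  2         7.00         5.5853        11.1707
  3         7.00         4.9891        14.9674
  4         7.00         4.4566        17.8263
  5         7.00         3.9809        19.9043
  6         7.00         3.5559        21.3356
  7       107.00        48.5529       339.8702
  Σ                     77.3735       431.3274
P = 77.3735; D_Mac = 5.57461 yrs; D_mod = 5.57461/(1+0.1195) = 4.97955 yrs.
ΔP/P ≈ -D_mod · Δy = -4.97955 × (+0.0035) = -0.017428 = -1.7428%.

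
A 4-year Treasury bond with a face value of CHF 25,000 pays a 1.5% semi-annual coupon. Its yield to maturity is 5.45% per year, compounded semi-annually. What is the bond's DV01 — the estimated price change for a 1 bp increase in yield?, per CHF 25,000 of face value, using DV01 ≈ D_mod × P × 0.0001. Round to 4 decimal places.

Periodic yield y = 0.02725.
  t   CF        PV=CF/(1+0.02725)^t    t·PV
  1       187.50       182.5262       182.5262
  2       187.50       177.6843       355.3685
  3       187.50       172.9708       518.9124
  4       187.50       168.3824       673.5296
  5       187.50       163.9157       819.5784
  6       187.50       159.5675       957.4048
  7       187.50       155.3346     1,087.3422
  8    25,187.50    20,313.0840   162,504.6718
  Σ                 21,493.4654   167,099.3341
P = 21,493.4654; D_Mac = 7.77442 half-year periods = 3.88721 yrs; D_mod = 3.78410 yrs.
DV01 ≈ 3.78410 × 21,493.4654 × 0.0001 = 8.133333.

CHF 8.1333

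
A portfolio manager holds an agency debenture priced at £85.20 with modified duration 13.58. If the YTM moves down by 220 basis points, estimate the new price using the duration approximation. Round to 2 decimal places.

Duration approximation: ΔP/P ≈ -D_mod · Δy = -13.58 × (-0.022) = +0.298760.
New price ≈ 85.20 × (1 + 0.298760) = 110.654352.

£110.65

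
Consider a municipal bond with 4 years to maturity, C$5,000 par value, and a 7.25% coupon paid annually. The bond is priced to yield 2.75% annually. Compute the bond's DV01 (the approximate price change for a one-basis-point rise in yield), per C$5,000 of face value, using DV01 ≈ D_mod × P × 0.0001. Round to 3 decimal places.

Periodic yield y = 0.0275.
  t   CF        PV=CF/(1+0.0275)^t    t·PV
  1       362.50       352.7981       352.7981
  2       362.50       343.3558       686.7115
  3       362.50       334.1662     1,002.4986
  4     5,362.50     4,811.0512    19,244.2050
  Σ                  5,841.3713    21,286.2132
P = 5,841.3713; D_Mac = 3.64404 yrs; D_mod = 3.54651 yrs.
DV01 ≈ 3.54651 × 5,841.3713 × 0.0001 = 2.071651.

C$2.072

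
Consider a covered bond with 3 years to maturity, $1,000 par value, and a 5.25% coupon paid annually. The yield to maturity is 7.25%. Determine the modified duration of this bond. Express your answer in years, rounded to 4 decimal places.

Periodic yield y = 0.0725. First find Macaulay duration:
  t   CF        PV=CF/(1+0.0725)^t    t·PV
  1        52.50        48.9510        48.9510
  2        52.50        45.6420        91.2840
  3     1,052.50       853.1594     2,559.4783
  Σ                    947.7525     2,699.7134
P = 947.7525; Macaulay duration = 2,699.7134 / 947.7525 = 2.84854 years.
Modified duration = D_Mac / (1 + y) = 2.84854 / 1.0725 = 2.65598 years.

2.6560 years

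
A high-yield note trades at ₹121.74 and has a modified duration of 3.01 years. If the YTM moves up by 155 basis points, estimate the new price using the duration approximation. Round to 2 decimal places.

₹116.06

Duration approximation: ΔP/P ≈ -D_mod · Δy = -3.01 × (+0.0155) = -0.046655.
New price ≈ 121.74 × (1 - 0.046655) = 116.0602203.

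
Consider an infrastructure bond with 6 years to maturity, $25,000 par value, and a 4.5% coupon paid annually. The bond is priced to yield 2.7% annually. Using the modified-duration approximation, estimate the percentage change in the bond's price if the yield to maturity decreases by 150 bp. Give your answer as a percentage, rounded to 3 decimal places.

+7.920%

Periodic yield y = 0.027. Modified duration first:
  t   CF        PV=CF/(1+0.027)^t    t·PV
  1     1,125.00     1,095.4236     1,095.4236
  2     1,125.00     1,066.6247     2,133.2494
  3     1,125.00     1,038.5830     3,115.7489
  4     1,125.00     1,011.2784     4,045.1138
  5     1,125.00       984.6918     4,923.4588
  6    26,125.00    22,265.5608   133,593.3646
  Σ                 27,462.1622   148,906.3590
P = 27,462.1622; D_Mac = 5.42224 yrs; D_mod = 5.42224/(1+0.027) = 5.27969 yrs.
ΔP/P ≈ -D_mod · Δy = -5.27969 × (-0.015) = +0.079195 = +7.9195%.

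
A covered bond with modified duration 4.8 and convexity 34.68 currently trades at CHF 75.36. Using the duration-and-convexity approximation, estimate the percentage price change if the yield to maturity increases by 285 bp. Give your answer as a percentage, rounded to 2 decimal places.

-12.27%

Duration effect: -D_mod·Δy = -4.8 × (+0.0285) = -0.136800
Convexity effect: ½·C·(Δy)² = 0.5 × 34.68 × (0.0285)² = +0.014084415
ΔP/P ≈ -0.136800 + 0.014084415 = -0.122715585
= -12.2715585%.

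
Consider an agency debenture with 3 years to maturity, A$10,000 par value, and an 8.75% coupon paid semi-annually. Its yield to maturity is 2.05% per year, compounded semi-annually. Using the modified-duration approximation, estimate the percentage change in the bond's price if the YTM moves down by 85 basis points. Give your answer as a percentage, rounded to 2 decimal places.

+2.30%

Periodic yield y = 0.01025. Modified duration first:
  t   CF        PV=CF/(1+0.01025)^t    t·PV
  1       437.50       433.0611       433.0611
  2       437.50       428.6673       857.3346
  3       437.50       424.3180     1,272.9541
  4       437.50       420.0129     1,680.0516
  5       437.50       415.7514     2,078.7572
  6    10,437.50     9,818.0069    58,908.0415
  Σ                 11,939.8177    65,230.2000
P = 11,939.8177; D_Mac = 5.46325 half-year periods = 2.73162 yrs; D_mod = 2.73162/(1+0.01025) = 2.70391 yrs.
ΔP/P ≈ -D_mod · Δy = -2.70391 × (-0.0085) = +0.022983 = +2.2983%.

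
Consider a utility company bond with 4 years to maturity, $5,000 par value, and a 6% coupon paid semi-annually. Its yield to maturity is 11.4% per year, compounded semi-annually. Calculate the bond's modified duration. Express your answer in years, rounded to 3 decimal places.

Periodic yield y = 0.057. First find Macaulay duration:
  t   CF        PV=CF/(1+0.057)^t    t·PV
  1       150.00       141.9111       141.9111
  2       150.00       134.2583       268.5167
  3       150.00       127.0183       381.0549
  4       150.00       120.1687       480.6747
  5       150.00       113.6884       568.4422
  6       150.00       107.5577       645.3459
  7       150.00       101.7575       712.3024
  8     5,150.00     3,305.2730    26,442.1837
  Σ                  4,151.6329    29,640.4316
P = 4,151.6329; Macaulay duration = 29,640.4316 / 4,151.6329 = 7.13946 half-year periods = 3.56973 years.
Modified duration = D_Mac / (1 + y) = 3.56973 / 1.057 = 3.37723 years.

3.377 years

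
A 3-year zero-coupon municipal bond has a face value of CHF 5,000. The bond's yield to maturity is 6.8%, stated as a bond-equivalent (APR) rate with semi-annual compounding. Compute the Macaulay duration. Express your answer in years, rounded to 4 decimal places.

A zero-coupon bond has a single cash flow at maturity, so its Macaulay duration equals its maturity: 3 years.
(Equivalently: 6 semi-annual periods ÷ 2 = 3 years.)

3.0000 years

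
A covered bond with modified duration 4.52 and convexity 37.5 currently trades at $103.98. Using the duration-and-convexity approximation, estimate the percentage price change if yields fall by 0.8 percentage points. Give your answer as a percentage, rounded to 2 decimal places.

+3.74%

Duration effect: -D_mod·Δy = -4.52 × (-0.008) = +0.036160
Convexity effect: ½·C·(Δy)² = 0.5 × 37.5 × (-0.008)² = +0.0012000
ΔP/P ≈ +0.036160 + 0.0012000 = +0.037360
= +3.7360%.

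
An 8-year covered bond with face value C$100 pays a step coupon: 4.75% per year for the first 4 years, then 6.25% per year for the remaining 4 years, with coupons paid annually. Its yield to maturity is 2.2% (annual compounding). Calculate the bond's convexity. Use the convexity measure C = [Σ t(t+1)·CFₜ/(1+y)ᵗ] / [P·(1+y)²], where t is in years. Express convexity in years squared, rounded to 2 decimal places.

With y = 0.022:
  t   CF        PV=CF/(1+0.022)^t    t·PV        t(t+1)·PV
  1         4.75         4.6477         4.6477           9.2955
  2         4.75         4.5477         9.0954          27.2862
  3         4.75         4.4498        13.3494          53.3977
  4         4.75         4.3540        17.4161          87.0803
  5         6.25         5.6056        28.0282         168.1693
  6         6.25         5.4850        32.9098         230.3689
  7         6.25         5.3669        37.5683         300.5466
  8       106.25        89.2733       714.1867       6,427.6803
  Σ                    123.7301       857.2017       7,303.8248
P = 123.7301.
Convexity = Σ t(t+1)·PV / [P·(1+y)²] = 7,303.8248 / (123.7301 × 1.044484) = 56.51622.

56.52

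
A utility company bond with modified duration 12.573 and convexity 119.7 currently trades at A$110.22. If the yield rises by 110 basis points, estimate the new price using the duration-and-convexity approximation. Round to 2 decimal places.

A$95.77

Duration effect: -D_mod·Δy = -12.573 × (+0.011) = -0.138303
Convexity effect: ½·C·(Δy)² = 0.5 × 119.7 × (0.011)² = +0.00724185
ΔP/P ≈ -0.138303 + 0.00724185 = -0.13106115
New price ≈ 110.22 × (1 - 0.13106115) = 95.774440047.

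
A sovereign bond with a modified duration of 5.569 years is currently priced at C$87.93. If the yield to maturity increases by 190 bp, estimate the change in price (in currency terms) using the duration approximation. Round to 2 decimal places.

Duration approximation: ΔP/P ≈ -D_mod · Δy = -5.569 × (+0.019) = -0.105811.
ΔP ≈ 87.93 × (-0.105811) = -9.30396123.

-C$9.30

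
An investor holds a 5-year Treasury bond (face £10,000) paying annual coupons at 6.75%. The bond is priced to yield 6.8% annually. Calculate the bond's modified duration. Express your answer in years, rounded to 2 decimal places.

Periodic yield y = 0.068. First find Macaulay duration:
  t   CF        PV=CF/(1+0.068)^t    t·PV
  1       675.00       632.0225       632.0225
  2       675.00       591.7813     1,183.5627
  3       675.00       554.1024     1,662.3071
  4       675.00       518.8225     2,075.2898
  5    10,675.00     7,682.6601    38,413.3006
  Σ                  9,979.3888    43,966.4827
P = 9,979.3888; Macaulay duration = 43,966.4827 / 9,979.3888 = 4.40573 years.
Modified duration = D_Mac / (1 + y) = 4.40573 / 1.068 = 4.12521 years.

4.13 years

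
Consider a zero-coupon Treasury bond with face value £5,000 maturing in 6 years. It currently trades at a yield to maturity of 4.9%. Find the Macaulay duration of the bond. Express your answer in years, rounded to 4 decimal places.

A zero-coupon bond has a single cash flow at maturity, so its Macaulay duration equals its maturity: 6 years.

6.0000 years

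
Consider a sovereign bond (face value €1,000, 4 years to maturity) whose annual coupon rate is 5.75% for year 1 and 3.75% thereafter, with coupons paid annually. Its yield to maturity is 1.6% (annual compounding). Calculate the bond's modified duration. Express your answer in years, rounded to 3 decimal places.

Periodic yield y = 0.016. First find Macaulay duration:
  t   CF        PV=CF/(1+0.016)^t    t·PV
  1        57.50        56.5945        56.5945
  2        37.50        36.3282        72.6564
  3        37.50        35.7561       107.2683
  4     1,037.50       973.6733     3,894.6933
  Σ                  1,102.3521     4,131.2125
P = 1,102.3521; Macaulay duration = 4,131.2125 / 1,102.3521 = 3.74763 years.
Modified duration = D_Mac / (1 + y) = 3.74763 / 1.016 = 3.68862 years.

3.689 years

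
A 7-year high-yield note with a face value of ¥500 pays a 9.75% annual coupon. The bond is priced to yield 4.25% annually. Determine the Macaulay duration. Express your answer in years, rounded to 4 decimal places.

Periodic yield y = 0.0425. Discount each cash flow and weight by its year:
  t   CF        PV=CF/(1+0.0425)^t    t·PV
  1        48.75        46.7626        46.7626
  2        48.75        44.8562        89.7124
  3        48.75        43.0275       129.0826
  4        48.75        41.2734       165.0936
  5        48.75        39.5908       197.9540
  6        48.75        37.9768       227.8607
  7       548.75       410.0550     2,870.3848
  Σ                    663.5423     3,726.8508
Price P = Σ PV = 663.5423.
Macaulay duration = Σ(t·PV) / P = 3,726.8508 / 663.5423 = 5.61660 years.

5.6166 years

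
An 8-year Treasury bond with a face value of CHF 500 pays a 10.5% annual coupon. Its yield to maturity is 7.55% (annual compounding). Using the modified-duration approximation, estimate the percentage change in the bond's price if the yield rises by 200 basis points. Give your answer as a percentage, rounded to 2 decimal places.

Periodic yield y = 0.0755. Modified duration first:
  t   CF        PV=CF/(1+0.0755)^t    t·PV
  1        52.50        48.8145        48.8145
  2        52.50        45.3877        90.7755
  3        52.50        42.2015       126.6046
  4        52.50        39.2390       156.9559
  5        52.50        36.4844       182.4220
  6        52.50        33.9232       203.5392
  7        52.50        31.5418       220.7926
  8       552.50       308.6377     2,469.1015
  Σ                    586.2298     3,499.0057
P = 586.2298; D_Mac = 5.96866 yrs; D_mod = 5.96866/(1+0.0755) = 5.54966 yrs.
ΔP/P ≈ -D_mod · Δy = -5.54966 × (+0.02) = -0.110993 = -11.0993%.

-11.10%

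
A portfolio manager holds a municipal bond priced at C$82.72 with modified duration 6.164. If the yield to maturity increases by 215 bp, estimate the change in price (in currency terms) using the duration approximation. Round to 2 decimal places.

-C$10.96

Duration approximation: ΔP/P ≈ -D_mod · Δy = -6.164 × (+0.0215) = -0.132526.
ΔP ≈ 82.72 × (-0.132526) = -10.96255072.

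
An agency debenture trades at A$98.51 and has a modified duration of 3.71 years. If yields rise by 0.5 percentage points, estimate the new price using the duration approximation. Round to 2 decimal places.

A$96.68

Duration approximation: ΔP/P ≈ -D_mod · Δy = -3.71 × (+0.005) = -0.018550.
New price ≈ 98.51 × (1 - 0.018550) = 96.6826395.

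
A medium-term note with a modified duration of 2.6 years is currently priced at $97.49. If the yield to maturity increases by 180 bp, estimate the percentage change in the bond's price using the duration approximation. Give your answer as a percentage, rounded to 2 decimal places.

-4.68%

Duration approximation: ΔP/P ≈ -D_mod · Δy = -2.6 × (+0.018) = -0.046800.
As a percentage: -4.6800%.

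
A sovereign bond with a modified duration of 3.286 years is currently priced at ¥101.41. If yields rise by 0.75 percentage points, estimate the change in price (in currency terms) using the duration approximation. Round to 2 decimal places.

Duration approximation: ΔP/P ≈ -D_mod · Δy = -3.286 × (+0.0075) = -0.024645.
ΔP ≈ 101.41 × (-0.024645) = -2.49924945.

-¥2.50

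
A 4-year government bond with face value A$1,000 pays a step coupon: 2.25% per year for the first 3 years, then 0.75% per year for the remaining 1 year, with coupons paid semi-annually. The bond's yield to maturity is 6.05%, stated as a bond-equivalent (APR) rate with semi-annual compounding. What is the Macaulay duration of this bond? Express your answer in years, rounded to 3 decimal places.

Periodic yield y = 0.03025. Discount each cash flow and weight by its period:
  t   CF        PV=CF/(1+0.03025)^t    t·PV
  1        11.25        10.9197        10.9197
  2        11.25        10.5991        21.1981
  3        11.25        10.2879        30.8636
  4        11.25         9.9858        39.9431
  5        11.25         9.6926        48.4629
  6        11.25         9.4080        56.4479
  7         3.75         3.0439        21.3074
  8     1,003.75       790.8326     6,326.6609
  Σ                    854.7695     6,555.8037
Price P = Σ PV = 854.7695.
Macaulay duration = Σ(t·PV) / P = 6,555.8037 / 854.7695 = 7.66967 half-year periods.
In years: 7.66967 / 2 = 3.83484 years.

3.835 years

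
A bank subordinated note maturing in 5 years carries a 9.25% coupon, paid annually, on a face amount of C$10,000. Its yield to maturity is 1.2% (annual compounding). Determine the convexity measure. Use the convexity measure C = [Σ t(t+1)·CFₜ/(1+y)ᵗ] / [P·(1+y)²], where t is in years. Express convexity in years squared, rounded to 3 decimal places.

24.218

With y = 0.012:
  t   CF        PV=CF/(1+0.012)^t    t·PV        t(t+1)·PV
  1       925.00       914.0316       914.0316       1,828.0632
  2       925.00       903.1933     1,806.3866       5,419.1598
  3       925.00       892.4835     2,677.4505      10,709.8020
  4       925.00       881.9007     3,527.6028      17,638.0138
  5    10,925.00    10,292.4528    51,462.2639     308,773.5833
  Σ                 13,884.0619    60,387.7354     344,368.6222
P = 13,884.0619.
Convexity = Σ t(t+1)·PV / [P·(1+y)²] = 344,368.6222 / (13,884.0619 × 1.024144) = 24.21843.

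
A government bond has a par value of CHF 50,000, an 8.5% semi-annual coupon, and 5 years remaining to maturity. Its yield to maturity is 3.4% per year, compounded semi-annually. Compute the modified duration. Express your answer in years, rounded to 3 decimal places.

Periodic yield y = 0.017. First find Macaulay duration:
  t   CF        PV=CF/(1+0.017)^t    t·PV
  1     2,125.00     2,089.4789     2,089.4789
  2     2,125.00     2,054.5515     4,109.1030
  3     2,125.00     2,020.2079     6,060.6238
  4     2,125.00     1,986.4385     7,945.7540
  5     2,125.00     1,953.2335     9,766.1676
  6     2,125.00     1,920.5836    11,523.5016
  7     2,125.00     1,888.4795    13,219.3562
  8     2,125.00     1,856.9119    14,855.2956
  9     2,125.00     1,825.8721    16,432.8491
  10   52,125.00    44,038.9077   440,389.0772
  Σ                 61,634.6652   526,391.2069
P = 61,634.6652; Macaulay duration = 526,391.2069 / 61,634.6652 = 8.54051 half-year periods = 4.27025 years.
Modified duration = D_Mac / (1 + y) = 4.27025 / 1.017 = 4.19887 years.

4.199 years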